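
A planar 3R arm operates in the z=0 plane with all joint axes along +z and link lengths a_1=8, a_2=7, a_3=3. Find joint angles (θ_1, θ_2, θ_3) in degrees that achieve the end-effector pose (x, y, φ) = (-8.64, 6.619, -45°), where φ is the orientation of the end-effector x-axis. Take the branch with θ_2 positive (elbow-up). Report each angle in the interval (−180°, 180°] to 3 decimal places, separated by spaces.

wrist centre = target − a_3·(cos φ, sin φ) = (-10.7613, 8.7403)
cos θ_2 = (192.1992−8²−7²)/(2·8·7) = 0.7071; θ_2 = 44.9976° (elbow-up)
β = atan2(8.7403,-10.7613) = 140.9166°; ψ = atan2(4.9495,12.9500) = 20.9171°
θ_1 = β − ψ = 119.9994°
θ_3 = φ − θ_1 − θ_2 = 150.0029° (wrapped to (-180°,180°])

119.999 44.998 150.003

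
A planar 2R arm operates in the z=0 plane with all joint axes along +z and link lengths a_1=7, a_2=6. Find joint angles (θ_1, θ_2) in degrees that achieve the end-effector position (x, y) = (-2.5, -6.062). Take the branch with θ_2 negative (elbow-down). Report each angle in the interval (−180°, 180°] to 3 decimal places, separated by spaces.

cos θ_2 = (42.9978−7²−6²)/(2·7·6) = -0.5000; θ_2 = -120.0017° (elbow-down)
β = atan2(-6.0620,-2.5000) = -112.4115°; ψ = atan2(-5.1961,3.9998) = -52.4115°
θ_1 = β − ψ = -60.0000°

-60.000 -120.002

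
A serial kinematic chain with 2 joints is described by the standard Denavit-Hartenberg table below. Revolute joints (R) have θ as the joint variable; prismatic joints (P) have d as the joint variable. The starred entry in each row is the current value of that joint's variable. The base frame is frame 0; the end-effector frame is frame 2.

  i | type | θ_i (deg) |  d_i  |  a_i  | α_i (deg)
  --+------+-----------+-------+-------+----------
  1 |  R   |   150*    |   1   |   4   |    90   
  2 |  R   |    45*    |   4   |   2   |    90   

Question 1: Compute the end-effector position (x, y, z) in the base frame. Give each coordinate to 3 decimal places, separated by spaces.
-2.689 6.171 2.414

after link 1: o_1 = (-3.4641, 2.0000, 1.0000)
after link 2: o_2 = (-2.6888, 6.1712, 2.4142)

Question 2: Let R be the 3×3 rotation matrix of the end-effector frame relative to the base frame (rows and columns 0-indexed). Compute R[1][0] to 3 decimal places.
0.354

End-effector x-axis (col 0 of R) = (-0.6124,0.3536,0.7071)
R[1][0] = 0.3536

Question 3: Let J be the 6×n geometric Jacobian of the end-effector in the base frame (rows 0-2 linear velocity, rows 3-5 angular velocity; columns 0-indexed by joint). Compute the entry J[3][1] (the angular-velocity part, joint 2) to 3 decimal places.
0.500

axis z_1 = (0.5000,0.8660,0.0000); lever o_n−o_1 = (0.7753,4.1712,1.4142)
cross product → J_v[:, 1] = (1.2247,-0.7071,1.4142)
J_ω[:, 1] = z_1
entry J[3][1] = 0.5000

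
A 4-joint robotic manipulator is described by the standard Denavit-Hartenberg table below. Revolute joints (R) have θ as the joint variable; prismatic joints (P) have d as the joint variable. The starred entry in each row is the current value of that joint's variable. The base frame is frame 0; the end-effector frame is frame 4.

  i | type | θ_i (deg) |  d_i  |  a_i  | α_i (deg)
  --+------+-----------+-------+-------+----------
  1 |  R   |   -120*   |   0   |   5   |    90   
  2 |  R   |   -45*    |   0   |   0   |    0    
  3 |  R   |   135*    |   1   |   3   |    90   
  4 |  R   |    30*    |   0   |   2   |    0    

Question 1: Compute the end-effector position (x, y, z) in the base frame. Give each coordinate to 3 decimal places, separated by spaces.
-4.232 -3.330 4.732

after link 1: o_1 = (-2.5000, -4.3301, 0.0000)
after link 2: o_2 = (-2.5000, -4.3301, 0.0000)
after link 3: o_3 = (-3.3660, -3.8301, 3.0000)
after link 4: o_4 = (-4.2321, -3.3301, 4.7321)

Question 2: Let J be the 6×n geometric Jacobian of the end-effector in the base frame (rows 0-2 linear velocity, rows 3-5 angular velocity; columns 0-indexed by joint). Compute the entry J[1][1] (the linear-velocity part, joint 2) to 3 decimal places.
4.098

axis z_1 = (-0.8660,0.5000,0.0000); lever o_n−o_1 = (-1.7321,1.0000,4.7321)
cross product → J_v[:, 1] = (2.3660,4.0981,-0.0000)
J_ω[:, 1] = z_1
entry J[1][1] = 4.0981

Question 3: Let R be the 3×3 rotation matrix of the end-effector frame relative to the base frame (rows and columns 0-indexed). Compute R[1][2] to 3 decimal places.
End-effector z-axis (col 2 of R) = (-0.5000,-0.8660,0.0000)
R[1][2] = -0.8660

-0.866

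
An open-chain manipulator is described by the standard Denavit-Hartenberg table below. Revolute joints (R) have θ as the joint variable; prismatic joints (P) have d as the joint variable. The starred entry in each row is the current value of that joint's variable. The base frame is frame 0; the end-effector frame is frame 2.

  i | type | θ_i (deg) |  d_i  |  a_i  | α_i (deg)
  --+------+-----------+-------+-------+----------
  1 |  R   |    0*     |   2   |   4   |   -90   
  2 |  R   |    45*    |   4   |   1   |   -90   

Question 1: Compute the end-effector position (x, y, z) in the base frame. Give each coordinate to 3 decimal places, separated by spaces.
after link 1: o_1 = (4.0000, 0.0000, 2.0000)
after link 2: o_2 = (4.7071, 4.0000, 1.2929)

4.707 4.000 1.293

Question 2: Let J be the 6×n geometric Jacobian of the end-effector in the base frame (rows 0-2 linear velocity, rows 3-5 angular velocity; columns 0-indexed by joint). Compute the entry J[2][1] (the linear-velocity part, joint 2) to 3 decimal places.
-0.707

axis z_1 = (0.0000,1.0000,0.0000); lever o_n−o_1 = (0.7071,4.0000,-0.7071)
cross product → J_v[:, 1] = (-0.7071,0.0000,-0.7071)
J_ω[:, 1] = z_1
entry J[2][1] = -0.7071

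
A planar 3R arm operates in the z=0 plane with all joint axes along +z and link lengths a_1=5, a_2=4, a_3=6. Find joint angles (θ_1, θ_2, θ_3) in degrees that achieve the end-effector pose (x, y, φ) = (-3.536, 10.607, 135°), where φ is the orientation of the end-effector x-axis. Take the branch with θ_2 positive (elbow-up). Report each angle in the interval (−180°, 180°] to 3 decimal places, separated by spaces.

45.007 89.994 -0.001

wrist centre = target − a_3·(cos φ, sin φ) = (0.7066, 6.3644)
cos θ_2 = (41.0044−5²−4²)/(2·5·4) = 0.0001; θ_2 = 89.9937° (elbow-up)
β = atan2(6.3644,0.7066) = 83.6643°; ψ = atan2(4.0000,5.0004) = 38.6573°
θ_1 = β − ψ = 45.0070°
θ_3 = φ − θ_1 − θ_2 = -0.0007° (wrapped to (-180°,180°])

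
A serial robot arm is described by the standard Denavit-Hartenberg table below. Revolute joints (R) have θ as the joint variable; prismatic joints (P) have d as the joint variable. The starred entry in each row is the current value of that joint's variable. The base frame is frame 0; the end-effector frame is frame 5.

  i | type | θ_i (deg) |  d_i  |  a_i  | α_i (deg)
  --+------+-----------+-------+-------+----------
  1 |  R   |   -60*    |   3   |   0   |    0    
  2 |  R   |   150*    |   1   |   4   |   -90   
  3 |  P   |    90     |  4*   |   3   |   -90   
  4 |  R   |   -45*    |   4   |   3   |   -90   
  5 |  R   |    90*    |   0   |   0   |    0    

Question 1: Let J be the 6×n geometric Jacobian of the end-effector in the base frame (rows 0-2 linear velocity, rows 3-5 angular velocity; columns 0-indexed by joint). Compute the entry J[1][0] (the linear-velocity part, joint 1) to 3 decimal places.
-6.121

axis z_0 = ẑ; lever o_n−o_0 = (-6.1213,-0.0000,-1.1213)
cross product → J_v[:, 0] = (0.0000,-6.1213,0.0000)
J_ω[:, 0] = z_0
entry J[1][0] = -6.1213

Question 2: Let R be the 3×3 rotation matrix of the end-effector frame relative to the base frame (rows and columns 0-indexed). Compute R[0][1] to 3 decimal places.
End-effector y-axis (col 1 of R) = (0.7071,0.0000,0.7071)
R[0][1] = 0.7071

0.707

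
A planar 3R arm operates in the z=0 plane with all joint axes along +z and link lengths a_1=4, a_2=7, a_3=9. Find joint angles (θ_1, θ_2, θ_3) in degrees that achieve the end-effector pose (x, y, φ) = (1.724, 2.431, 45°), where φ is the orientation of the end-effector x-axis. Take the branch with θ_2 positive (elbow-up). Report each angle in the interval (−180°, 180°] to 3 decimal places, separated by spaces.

134.998 120.003 149.999

wrist centre = target − a_3·(cos φ, sin φ) = (-4.6400, -3.9330)
cos θ_2 = (36.9974−4²−7²)/(2·4·7) = -0.5000; θ_2 = 120.0030° (elbow-up)
β = atan2(-3.9330,-4.6400) = -139.7145°; ψ = atan2(6.0620,0.4997) = 85.2879°
θ_1 = β − ψ = -225.0023°
θ_3 = φ − θ_1 − θ_2 = 149.9993° (wrapped to (-180°,180°])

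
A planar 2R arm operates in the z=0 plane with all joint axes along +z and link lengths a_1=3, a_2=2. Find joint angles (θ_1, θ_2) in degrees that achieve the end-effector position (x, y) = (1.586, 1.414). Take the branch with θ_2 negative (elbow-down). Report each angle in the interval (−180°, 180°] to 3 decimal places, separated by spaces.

83.445 -135.000

cos θ_2 = (4.5148−3²−2²)/(2·3·2) = -0.7071; θ_2 = -134.9995° (elbow-down)
β = atan2(1.4140,1.5860) = 41.7186°; ψ = atan2(-1.4142,1.5858) = -41.7268°
θ_1 = β − ψ = 83.4454°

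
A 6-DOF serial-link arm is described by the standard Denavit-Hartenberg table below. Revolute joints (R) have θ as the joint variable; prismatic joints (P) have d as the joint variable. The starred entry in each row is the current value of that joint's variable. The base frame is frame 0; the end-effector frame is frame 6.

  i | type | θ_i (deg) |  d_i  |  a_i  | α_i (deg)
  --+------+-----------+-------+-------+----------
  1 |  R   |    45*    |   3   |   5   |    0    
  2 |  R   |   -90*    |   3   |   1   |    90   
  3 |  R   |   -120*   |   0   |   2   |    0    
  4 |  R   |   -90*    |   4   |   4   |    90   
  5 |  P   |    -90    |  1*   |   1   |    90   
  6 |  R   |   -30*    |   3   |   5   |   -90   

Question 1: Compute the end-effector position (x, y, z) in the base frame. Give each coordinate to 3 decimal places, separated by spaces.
3.333 5.619 3.469

after link 1: o_1 = (3.5355, 3.5355, 3.0000)
after link 2: o_2 = (4.2426, 2.8284, 6.0000)
after link 3: o_3 = (3.5355, 3.5355, 4.2679)
after link 4: o_4 = (-1.7424, 3.1566, 6.2679)
after link 5: o_5 = (-0.6817, 3.5101, 7.1340)
after link 6: o_6 = (3.3334, 5.6188, 3.4689)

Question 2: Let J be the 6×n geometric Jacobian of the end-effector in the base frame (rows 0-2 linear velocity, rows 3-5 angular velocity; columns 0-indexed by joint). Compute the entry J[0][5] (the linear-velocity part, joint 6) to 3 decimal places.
axis z_5 = (0.6124,-0.6124,-0.5000); lever o_n−o_5 = (4.0151,2.1086,-3.6651)
cross product → J_v[:, 5] = (3.2987,0.2368,3.7500)
J_ω[:, 5] = z_5
entry J[0][5] = 3.2987

3.299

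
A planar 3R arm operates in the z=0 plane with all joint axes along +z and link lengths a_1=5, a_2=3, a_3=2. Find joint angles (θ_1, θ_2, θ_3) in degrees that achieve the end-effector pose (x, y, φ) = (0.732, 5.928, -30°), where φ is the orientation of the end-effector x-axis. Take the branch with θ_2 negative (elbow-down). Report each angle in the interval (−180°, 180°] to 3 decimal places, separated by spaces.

120.003 -60.006 -89.997

wrist centre = target − a_3·(cos φ, sin φ) = (-1.0001, 6.9280)
cos θ_2 = (48.9973−5²−3²)/(2·5·3) = 0.4999; θ_2 = -60.0060° (elbow-down)
β = atan2(6.9280,-1.0001) = 98.2139°; ψ = atan2(-2.5982,6.4997) = -21.7888°
θ_1 = β − ψ = 120.0027°
θ_3 = φ − θ_1 − θ_2 = -89.9967° (wrapped to (-180°,180°])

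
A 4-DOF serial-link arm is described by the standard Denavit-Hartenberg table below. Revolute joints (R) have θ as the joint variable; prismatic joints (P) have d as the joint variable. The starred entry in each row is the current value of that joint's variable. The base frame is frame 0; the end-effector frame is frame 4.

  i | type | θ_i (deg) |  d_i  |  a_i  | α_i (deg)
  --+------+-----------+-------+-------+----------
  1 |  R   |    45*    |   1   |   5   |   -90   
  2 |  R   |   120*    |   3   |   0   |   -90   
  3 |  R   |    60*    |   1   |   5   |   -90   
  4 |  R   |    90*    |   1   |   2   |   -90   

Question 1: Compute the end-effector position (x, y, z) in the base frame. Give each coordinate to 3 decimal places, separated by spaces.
after link 1: o_1 = (3.5355, 3.5355, 1.0000)
after link 2: o_2 = (1.4142, 5.6569, 1.0000)
after link 3: o_3 = (2.9798, 1.0987, -0.6651)
after link 4: o_4 = (4.8643, 2.2761, -0.9151)

4.864 2.276 -0.915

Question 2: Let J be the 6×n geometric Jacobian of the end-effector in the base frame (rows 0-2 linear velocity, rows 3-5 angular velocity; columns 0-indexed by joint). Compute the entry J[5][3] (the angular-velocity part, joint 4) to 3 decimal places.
axis z_3 = (0.6597,-0.0474,0.7500); lever o_n−o_3 = (1.8845,1.1774,-0.2500)
cross product → J_v[:, 3] = (-0.8712,1.5783,0.8660)
J_ω[:, 3] = z_3
entry J[5][3] = 0.7500

0.750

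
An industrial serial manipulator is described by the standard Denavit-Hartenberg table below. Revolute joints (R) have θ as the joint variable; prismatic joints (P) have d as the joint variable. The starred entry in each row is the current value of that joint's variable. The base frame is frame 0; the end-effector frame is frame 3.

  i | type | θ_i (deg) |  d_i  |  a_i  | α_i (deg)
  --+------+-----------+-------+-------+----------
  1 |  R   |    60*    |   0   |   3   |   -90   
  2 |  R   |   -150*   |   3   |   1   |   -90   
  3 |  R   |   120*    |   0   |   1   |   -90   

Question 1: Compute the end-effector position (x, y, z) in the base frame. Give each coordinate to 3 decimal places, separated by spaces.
-0.565 3.290 0.250

after link 1: o_1 = (1.5000, 2.5981, 0.0000)
after link 2: o_2 = (-1.5311, 3.3481, 0.5000)
after link 3: o_3 = (-0.5646, 3.2901, 0.2500)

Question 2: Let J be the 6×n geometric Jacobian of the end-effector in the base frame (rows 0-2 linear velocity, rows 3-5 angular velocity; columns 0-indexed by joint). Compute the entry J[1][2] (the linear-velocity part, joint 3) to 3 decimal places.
0.900

axis z_2 = (0.2500,0.4330,0.8660); lever o_n−o_2 = (0.9665,-0.0580,-0.2500)
cross product → J_v[:, 2] = (-0.0580,0.8995,-0.4330)
J_ω[:, 2] = z_2
entry J[1][2] = 0.8995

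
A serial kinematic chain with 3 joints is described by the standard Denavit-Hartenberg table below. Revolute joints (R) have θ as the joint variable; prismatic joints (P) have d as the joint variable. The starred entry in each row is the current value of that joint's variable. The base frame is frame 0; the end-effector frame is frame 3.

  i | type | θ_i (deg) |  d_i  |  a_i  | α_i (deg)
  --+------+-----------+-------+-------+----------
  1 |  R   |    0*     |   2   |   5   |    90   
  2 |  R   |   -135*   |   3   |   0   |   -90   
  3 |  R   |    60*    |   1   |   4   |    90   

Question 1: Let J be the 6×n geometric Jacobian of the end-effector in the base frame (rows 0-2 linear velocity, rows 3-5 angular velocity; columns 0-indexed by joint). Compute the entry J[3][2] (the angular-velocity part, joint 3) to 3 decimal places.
axis z_2 = (0.7071,-0.0000,-0.7071); lever o_n−o_2 = (-0.7071,3.4641,-2.1213)
cross product → J_v[:, 2] = (2.4495,2.0000,2.4495)
J_ω[:, 2] = z_2
entry J[3][2] = 0.7071

0.707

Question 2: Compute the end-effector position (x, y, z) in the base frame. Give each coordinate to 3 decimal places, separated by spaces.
after link 1: o_1 = (5.0000, 0.0000, 2.0000)
after link 2: o_2 = (5.0000, -3.0000, 2.0000)
after link 3: o_3 = (4.2929, 0.4641, -0.1213)

4.293 0.464 -0.121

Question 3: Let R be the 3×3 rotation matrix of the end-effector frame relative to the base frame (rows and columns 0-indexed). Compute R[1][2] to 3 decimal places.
-0.500

End-effector z-axis (col 2 of R) = (-0.6124,-0.5000,-0.6124)
R[1][2] = -0.5000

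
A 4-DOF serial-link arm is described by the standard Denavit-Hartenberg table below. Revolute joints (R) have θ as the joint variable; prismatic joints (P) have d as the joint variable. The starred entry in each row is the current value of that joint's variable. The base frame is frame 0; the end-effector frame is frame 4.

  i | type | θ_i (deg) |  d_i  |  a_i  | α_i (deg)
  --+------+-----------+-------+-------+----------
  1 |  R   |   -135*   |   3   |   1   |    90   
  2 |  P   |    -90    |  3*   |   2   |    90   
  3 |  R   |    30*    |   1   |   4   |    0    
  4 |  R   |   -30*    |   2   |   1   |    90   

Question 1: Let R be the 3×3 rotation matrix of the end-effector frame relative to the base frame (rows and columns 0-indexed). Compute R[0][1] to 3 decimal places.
0.707

End-effector y-axis (col 1 of R) = (0.7071,0.7071,-0.0000)
R[0][1] = 0.7071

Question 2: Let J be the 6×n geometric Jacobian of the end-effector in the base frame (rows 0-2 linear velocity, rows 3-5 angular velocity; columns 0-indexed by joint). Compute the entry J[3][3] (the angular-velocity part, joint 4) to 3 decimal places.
0.707

axis z_3 = (0.7071,0.7071,-0.0000); lever o_n−o_3 = (1.4142,1.4142,-1.0000)
cross product → J_v[:, 3] = (-0.7071,0.7071,-0.0000)
J_ω[:, 3] = z_3
entry J[3][3] = 0.7071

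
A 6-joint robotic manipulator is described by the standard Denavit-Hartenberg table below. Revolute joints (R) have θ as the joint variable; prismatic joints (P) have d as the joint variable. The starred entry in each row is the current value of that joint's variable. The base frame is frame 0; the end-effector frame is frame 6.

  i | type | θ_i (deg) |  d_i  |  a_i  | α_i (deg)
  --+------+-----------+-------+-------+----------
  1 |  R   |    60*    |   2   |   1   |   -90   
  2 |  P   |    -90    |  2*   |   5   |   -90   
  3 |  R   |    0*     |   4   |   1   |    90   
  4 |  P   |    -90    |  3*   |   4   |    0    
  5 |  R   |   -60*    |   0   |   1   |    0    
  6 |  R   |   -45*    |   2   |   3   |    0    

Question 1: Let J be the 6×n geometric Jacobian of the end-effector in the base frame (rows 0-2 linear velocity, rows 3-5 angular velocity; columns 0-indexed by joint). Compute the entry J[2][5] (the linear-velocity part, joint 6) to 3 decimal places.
axis z_5 = (-0.8660,0.5000,0.0000); lever o_n−o_5 = (-1.3438,1.6724,-2.8978)
cross product → J_v[:, 5] = (-1.4489,-2.5095,-0.7765)
J_ω[:, 5] = z_5
entry J[2][5] = -0.7765

-0.776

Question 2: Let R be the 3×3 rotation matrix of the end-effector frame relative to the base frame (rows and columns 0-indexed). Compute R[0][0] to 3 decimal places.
0.129

End-effector x-axis (col 0 of R) = (0.1294,0.2241,-0.9659)
R[0][0] = 0.1294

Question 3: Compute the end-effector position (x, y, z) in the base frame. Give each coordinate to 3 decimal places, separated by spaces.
after link 1: o_1 = (0.5000, 0.8660, 2.0000)
after link 2: o_2 = (-1.2321, 1.8660, 7.0000)
after link 3: o_3 = (0.7679, 5.3301, 8.0000)
after link 4: o_4 = (-3.8301, 3.3660, 8.0000)
after link 5: o_5 = (-4.0801, 2.9330, 7.1340)
after link 6: o_6 = (-5.4239, 4.6054, 4.2362)

-5.424 4.605 4.236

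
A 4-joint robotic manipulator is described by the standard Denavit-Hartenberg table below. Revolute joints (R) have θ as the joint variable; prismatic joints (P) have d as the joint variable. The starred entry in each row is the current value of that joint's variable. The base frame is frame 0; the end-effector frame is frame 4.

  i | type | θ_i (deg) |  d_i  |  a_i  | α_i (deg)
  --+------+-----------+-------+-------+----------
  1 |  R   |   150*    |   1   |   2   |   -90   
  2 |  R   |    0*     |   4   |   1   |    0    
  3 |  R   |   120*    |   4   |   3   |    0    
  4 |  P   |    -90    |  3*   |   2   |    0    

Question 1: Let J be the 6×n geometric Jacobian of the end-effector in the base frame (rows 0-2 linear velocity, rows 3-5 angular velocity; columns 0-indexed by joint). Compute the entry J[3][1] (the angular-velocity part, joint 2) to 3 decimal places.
axis z_1 = (-0.5000,-0.8660,0.0000); lever o_n−o_1 = (-6.5670,-8.9103,-3.5981)
cross product → J_v[:, 1] = (3.1160,-1.7990,-1.2321)
J_ω[:, 1] = z_1
entry J[3][1] = -0.5000

-0.500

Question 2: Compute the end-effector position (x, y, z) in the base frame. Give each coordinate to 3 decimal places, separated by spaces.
after link 1: o_1 = (-1.7321, 1.0000, 1.0000)
after link 2: o_2 = (-4.5981, -1.9641, 1.0000)
after link 3: o_3 = (-5.2990, -6.1782, -1.5981)
after link 4: o_4 = (-8.2990, -7.9103, -2.5981)

-8.299 -7.910 -2.598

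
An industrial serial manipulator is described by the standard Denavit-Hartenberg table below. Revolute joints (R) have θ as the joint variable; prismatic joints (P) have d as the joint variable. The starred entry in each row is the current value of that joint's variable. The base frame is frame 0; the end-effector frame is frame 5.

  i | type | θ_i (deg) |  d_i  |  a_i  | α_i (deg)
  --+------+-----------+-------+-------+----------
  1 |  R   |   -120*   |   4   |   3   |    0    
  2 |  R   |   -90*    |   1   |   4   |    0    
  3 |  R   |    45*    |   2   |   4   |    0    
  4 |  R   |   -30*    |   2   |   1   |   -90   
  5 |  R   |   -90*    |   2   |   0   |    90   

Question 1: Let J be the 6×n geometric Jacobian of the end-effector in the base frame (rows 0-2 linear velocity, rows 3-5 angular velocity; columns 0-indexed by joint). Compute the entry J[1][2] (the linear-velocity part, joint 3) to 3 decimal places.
-5.347

axis z_2 = (0.0000,0.0000,1.0000); lever o_n−o_2 = (-5.3473,-2.7083,4.0000)
cross product → J_v[:, 2] = (2.7083,-5.3473,0.0000)
J_ω[:, 2] = z_2
entry J[1][2] = -5.3473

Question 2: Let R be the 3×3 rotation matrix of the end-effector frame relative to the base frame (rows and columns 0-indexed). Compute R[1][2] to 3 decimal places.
End-effector z-axis (col 2 of R) = (0.9659,-0.2588,0.0000)
R[1][2] = -0.2588

-0.259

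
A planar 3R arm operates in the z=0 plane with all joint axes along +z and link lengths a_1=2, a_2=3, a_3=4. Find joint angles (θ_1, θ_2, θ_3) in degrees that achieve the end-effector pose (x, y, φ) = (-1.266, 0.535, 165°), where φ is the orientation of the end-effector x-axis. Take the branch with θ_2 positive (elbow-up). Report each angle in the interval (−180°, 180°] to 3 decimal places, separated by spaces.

wrist centre = target − a_3·(cos φ, sin φ) = (2.5977, -0.5003)
cos θ_2 = (6.9983−2²−3²)/(2·2·3) = -0.5001; θ_2 = 120.0092° (elbow-up)
β = atan2(-0.5003,2.5977) = -10.9008°; ψ = atan2(2.5978,0.4996) = 79.1145°
θ_1 = β − ψ = -90.0153°
θ_3 = φ − θ_1 − θ_2 = 135.0061° (wrapped to (-180°,180°])

-90.015 120.009 135.006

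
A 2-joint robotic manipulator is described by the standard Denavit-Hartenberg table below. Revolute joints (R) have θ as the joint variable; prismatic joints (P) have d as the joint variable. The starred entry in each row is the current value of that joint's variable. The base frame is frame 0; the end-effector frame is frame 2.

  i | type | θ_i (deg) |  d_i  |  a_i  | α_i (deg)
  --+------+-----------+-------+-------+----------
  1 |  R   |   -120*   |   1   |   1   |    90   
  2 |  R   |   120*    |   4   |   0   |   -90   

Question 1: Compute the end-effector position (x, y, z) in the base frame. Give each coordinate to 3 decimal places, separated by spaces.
-3.964 1.134 1.000

after link 1: o_1 = (-0.5000, -0.8660, 1.0000)
after link 2: o_2 = (-3.9641, 1.1340, 1.0000)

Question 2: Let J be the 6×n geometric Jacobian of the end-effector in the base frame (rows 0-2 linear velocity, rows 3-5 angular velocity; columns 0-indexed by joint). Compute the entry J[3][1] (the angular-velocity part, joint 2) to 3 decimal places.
-0.866

axis z_1 = (-0.8660,0.5000,0.0000); lever o_n−o_1 = (-3.4641,2.0000,0.0000)
cross product → J_v[:, 1] = (-0.0000,-0.0000,-0.0000)
J_ω[:, 1] = z_1
entry J[3][1] = -0.8660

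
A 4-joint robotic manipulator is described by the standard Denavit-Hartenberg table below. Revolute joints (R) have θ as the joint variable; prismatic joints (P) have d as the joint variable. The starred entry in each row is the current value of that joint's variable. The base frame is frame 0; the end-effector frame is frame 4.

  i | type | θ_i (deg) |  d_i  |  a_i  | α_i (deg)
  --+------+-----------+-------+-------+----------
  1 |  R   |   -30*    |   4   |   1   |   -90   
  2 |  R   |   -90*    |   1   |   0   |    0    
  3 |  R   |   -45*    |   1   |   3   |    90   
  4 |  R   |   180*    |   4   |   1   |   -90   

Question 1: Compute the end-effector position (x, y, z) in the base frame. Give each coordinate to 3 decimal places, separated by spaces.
-1.808 3.353 2.586

after link 1: o_1 = (0.8660, -0.5000, 4.0000)
after link 2: o_2 = (1.3660, 0.3660, 4.0000)
after link 3: o_3 = (0.0289, 2.2927, 6.1213)
after link 4: o_4 = (-1.8082, 3.3534, 2.5858)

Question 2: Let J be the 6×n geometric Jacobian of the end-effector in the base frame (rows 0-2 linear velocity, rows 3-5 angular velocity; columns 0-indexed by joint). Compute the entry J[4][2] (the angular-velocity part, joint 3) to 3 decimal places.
axis z_2 = (0.5000,0.8660,0.0000); lever o_n−o_2 = (-3.1742,2.9873,-1.4142)
cross product → J_v[:, 2] = (-1.2247,0.7071,4.2426)
J_ω[:, 2] = z_2
entry J[4][2] = 0.8660

0.866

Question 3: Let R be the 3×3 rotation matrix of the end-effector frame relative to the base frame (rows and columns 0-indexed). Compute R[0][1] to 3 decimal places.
End-effector y-axis (col 1 of R) = (0.6124,-0.3536,0.7071)
R[0][1] = 0.6124

0.612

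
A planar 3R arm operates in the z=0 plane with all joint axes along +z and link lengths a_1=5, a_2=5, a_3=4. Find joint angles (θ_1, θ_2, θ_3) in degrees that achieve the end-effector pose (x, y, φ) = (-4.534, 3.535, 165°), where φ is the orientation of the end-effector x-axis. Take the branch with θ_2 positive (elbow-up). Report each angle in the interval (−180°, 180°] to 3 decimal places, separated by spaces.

wrist centre = target − a_3·(cos φ, sin φ) = (-0.6703, 2.4997)
cos θ_2 = (6.6979−5²−5²)/(2·5·5) = -0.8660; θ_2 = 150.0019° (elbow-up)
β = atan2(2.4997,-0.6703) = 105.0106°; ψ = atan2(2.4999,0.6698) = 75.0009°
θ_1 = β − ψ = 30.0097°
θ_3 = φ − θ_1 − θ_2 = -15.0116° (wrapped to (-180°,180°])

30.010 150.002 -15.012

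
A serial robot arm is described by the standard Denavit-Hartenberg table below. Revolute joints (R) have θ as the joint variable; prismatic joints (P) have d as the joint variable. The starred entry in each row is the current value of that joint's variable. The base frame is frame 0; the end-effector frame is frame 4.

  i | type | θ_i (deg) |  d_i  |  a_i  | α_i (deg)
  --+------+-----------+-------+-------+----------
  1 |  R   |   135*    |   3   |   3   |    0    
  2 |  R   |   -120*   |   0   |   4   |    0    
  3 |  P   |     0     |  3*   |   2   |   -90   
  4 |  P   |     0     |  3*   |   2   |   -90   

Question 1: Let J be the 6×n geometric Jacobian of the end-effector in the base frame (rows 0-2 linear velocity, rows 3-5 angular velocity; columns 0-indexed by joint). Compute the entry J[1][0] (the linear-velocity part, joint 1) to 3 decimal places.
4.830

axis z_0 = ẑ; lever o_n−o_0 = (4.8296,7.0897,6.0000)
cross product → J_v[:, 0] = (-7.0897,4.8296,0.0000)
J_ω[:, 0] = z_0
entry J[1][0] = 4.8296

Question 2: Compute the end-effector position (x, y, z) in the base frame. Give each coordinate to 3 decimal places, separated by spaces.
after link 1: o_1 = (-2.1213, 2.1213, 3.0000)
after link 2: o_2 = (1.7424, 3.1566, 3.0000)
after link 3: o_3 = (3.6742, 3.6742, 6.0000)
after link 4: o_4 = (4.8296, 7.0897, 6.0000)

4.830 7.090 6.000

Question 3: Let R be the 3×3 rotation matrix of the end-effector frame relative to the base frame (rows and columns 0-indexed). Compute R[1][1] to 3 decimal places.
-0.966

End-effector y-axis (col 1 of R) = (0.2588,-0.9659,-0.0000)
R[1][1] = -0.9659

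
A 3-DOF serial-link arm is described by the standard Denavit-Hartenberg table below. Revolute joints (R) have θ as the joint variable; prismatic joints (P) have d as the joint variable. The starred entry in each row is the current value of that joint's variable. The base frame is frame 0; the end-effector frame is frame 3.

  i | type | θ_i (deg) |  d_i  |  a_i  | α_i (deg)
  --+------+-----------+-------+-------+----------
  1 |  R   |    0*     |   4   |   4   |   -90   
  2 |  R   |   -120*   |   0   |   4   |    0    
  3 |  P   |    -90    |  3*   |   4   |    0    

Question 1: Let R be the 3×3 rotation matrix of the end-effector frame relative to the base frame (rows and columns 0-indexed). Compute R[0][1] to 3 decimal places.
-0.500

End-effector y-axis (col 1 of R) = (-0.5000,-0.0000,0.8660)
R[0][1] = -0.5000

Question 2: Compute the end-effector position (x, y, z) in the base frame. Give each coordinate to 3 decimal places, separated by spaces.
after link 1: o_1 = (4.0000, 0.0000, 4.0000)
after link 2: o_2 = (2.0000, -0.0000, 7.4641)
after link 3: o_3 = (-1.4641, 3.0000, 5.4641)

-1.464 3.000 5.464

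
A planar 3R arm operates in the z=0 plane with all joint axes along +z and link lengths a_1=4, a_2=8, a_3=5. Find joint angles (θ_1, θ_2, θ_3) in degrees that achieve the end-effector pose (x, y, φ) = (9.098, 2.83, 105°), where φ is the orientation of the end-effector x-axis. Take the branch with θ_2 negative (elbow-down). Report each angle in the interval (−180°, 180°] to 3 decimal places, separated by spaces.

30.006 -60.006 135.000

wrist centre = target − a_3·(cos φ, sin φ) = (10.3921, -1.9996)
cos θ_2 = (111.9942−4²−8²)/(2·4·8) = 0.4999; θ_2 = -60.0060° (elbow-down)
β = atan2(-1.9996,10.3921) = -10.8916°; ψ = atan2(-6.9286,7.9993) = -40.8977°
θ_1 = β − ψ = 30.0061°
θ_3 = φ − θ_1 − θ_2 = 135.0000° (wrapped to (-180°,180°])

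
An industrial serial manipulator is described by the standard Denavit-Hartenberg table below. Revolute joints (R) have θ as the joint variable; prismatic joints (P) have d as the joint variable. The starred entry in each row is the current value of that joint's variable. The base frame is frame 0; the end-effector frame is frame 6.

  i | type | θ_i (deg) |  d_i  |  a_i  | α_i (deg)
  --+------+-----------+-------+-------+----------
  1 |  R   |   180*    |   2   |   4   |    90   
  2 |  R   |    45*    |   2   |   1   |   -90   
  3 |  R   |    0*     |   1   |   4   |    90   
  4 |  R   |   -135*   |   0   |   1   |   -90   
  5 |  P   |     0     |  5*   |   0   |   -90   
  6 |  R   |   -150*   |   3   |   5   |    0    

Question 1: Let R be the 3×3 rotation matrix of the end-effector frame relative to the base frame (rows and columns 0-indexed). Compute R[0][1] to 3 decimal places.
End-effector y-axis (col 1 of R) = (-0.8660,0.0000,-0.5000)
R[0][1] = -0.8660

-0.866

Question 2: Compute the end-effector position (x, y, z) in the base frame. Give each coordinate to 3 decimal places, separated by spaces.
-14.328 -1.000 9.573

after link 1: o_1 = (-4.0000, 0.0000, 2.0000)
after link 2: o_2 = (-4.7071, 2.0000, 2.7071)
after link 3: o_3 = (-6.8284, 2.0000, 6.2426)
after link 4: o_4 = (-6.8284, 2.0000, 5.2426)
after link 5: o_5 = (-11.8284, 2.0000, 5.2426)
after link 6: o_6 = (-14.3284, -1.0000, 9.5728)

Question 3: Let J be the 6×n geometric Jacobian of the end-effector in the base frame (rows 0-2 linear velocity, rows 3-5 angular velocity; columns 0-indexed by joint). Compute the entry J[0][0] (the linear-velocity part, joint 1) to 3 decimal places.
axis z_0 = ẑ; lever o_n−o_0 = (-14.3284,-1.0000,9.5728)
cross product → J_v[:, 0] = (1.0000,-14.3284,0.0000)
J_ω[:, 0] = z_0
entry J[0][0] = 1.0000

1.000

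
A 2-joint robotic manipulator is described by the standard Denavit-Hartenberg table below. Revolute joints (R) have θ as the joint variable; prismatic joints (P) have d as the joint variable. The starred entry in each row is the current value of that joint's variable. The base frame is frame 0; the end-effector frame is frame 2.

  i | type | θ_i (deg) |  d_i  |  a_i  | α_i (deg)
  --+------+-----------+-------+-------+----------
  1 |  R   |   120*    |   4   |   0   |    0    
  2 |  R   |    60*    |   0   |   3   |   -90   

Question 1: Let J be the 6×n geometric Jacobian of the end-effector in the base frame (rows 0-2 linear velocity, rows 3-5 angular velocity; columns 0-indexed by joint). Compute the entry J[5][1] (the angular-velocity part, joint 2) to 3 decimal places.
axis z_1 = (0.0000,0.0000,1.0000); lever o_n−o_1 = (-3.0000,0.0000,0.0000)
cross product → J_v[:, 1] = (-0.0000,-3.0000,0.0000)
J_ω[:, 1] = z_1
entry J[5][1] = 1.0000

1.000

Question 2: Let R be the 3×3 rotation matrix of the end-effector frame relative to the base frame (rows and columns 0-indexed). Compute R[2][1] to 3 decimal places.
-1.000

End-effector y-axis (col 1 of R) = (-0.0000,-0.0000,-1.0000)
R[2][1] = -1.0000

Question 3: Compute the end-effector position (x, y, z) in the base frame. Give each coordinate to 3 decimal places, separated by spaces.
after link 1: o_1 = (0.0000, 0.0000, 4.0000)
after link 2: o_2 = (-3.0000, 0.0000, 4.0000)

-3.000 0.000 4.000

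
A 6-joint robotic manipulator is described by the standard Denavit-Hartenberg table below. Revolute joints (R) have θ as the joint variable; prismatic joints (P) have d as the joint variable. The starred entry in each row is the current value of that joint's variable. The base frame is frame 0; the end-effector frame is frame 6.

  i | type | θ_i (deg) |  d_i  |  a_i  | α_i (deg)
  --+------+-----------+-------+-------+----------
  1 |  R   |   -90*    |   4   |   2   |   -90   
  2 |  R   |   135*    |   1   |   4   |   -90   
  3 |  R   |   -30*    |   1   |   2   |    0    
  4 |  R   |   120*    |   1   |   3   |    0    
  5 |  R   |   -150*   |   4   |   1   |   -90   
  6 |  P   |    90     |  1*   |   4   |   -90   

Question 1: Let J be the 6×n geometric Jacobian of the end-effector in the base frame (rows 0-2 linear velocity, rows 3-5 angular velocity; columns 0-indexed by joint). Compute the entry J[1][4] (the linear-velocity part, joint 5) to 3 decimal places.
axis z_4 = (-0.0000,0.7071,0.7071); lever o_n−o_4 = (0.3660,0.9659,-0.9659)
cross product → J_v[:, 4] = (-1.3660,0.2588,-0.2588)
J_ω[:, 4] = z_4
entry J[1][4] = 0.2588

0.259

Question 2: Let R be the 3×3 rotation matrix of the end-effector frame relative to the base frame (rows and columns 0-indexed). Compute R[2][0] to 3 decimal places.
End-effector x-axis (col 0 of R) = (0.0000,-0.7071,-0.7071)
R[2][0] = -0.7071

-0.707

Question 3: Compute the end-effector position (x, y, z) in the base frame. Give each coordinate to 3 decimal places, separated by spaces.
after link 1: o_1 = (0.0000, -2.0000, 4.0000)
after link 2: o_2 = (1.0000, 0.8284, 1.1716)
after link 3: o_3 = (2.0000, 2.7603, 0.6539)
after link 4: o_4 = (-1.0000, 3.4674, 1.3610)
after link 5: o_5 = (-0.1340, 6.6494, 3.8359)
after link 6: o_6 = (-0.6340, 4.4333, 0.3951)

-0.634 4.433 0.395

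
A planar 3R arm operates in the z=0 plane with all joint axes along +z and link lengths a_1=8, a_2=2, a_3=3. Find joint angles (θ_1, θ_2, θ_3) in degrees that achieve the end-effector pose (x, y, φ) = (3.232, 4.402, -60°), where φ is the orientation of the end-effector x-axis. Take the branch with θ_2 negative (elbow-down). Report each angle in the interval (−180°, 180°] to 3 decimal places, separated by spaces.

90.001 -119.998 -30.003

wrist centre = target − a_3·(cos φ, sin φ) = (1.7320, 7.0001)
cos θ_2 = (52.0009−8²−2²)/(2·8·2) = -0.5000; θ_2 = -119.9982° (elbow-down)
β = atan2(7.0001,1.7320) = 76.1027°; ψ = atan2(-1.7321,7.0001) = -13.8980°
θ_1 = β − ψ = 90.0007°
θ_3 = φ − θ_1 − θ_2 = -30.0025° (wrapped to (-180°,180°])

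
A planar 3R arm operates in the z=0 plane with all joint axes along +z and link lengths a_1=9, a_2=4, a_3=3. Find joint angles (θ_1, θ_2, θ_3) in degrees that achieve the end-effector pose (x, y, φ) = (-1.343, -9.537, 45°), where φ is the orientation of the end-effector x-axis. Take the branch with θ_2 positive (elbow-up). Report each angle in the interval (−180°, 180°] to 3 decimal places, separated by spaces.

-119.996 44.993 120.003

wrist centre = target − a_3·(cos φ, sin φ) = (-3.4643, -11.6583)
cos θ_2 = (147.9179−9²−4²)/(2·9·4) = 0.7072; θ_2 = 44.9930° (elbow-up)
β = atan2(-11.6583,-3.4643) = -106.5495°; ψ = atan2(2.8281,11.8288) = 13.4461°
θ_1 = β − ψ = -119.9957°
θ_3 = φ − θ_1 − θ_2 = 120.0027° (wrapped to (-180°,180°])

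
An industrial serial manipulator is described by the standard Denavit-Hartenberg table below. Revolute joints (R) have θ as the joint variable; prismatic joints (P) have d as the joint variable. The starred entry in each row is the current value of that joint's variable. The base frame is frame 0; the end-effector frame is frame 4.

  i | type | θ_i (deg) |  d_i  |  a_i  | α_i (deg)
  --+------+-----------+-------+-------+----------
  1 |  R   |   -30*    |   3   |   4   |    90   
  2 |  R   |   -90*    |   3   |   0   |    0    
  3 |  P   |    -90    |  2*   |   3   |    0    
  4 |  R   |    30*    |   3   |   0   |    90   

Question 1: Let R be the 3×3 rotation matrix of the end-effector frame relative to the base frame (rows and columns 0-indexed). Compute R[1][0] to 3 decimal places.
End-effector x-axis (col 0 of R) = (-0.7500,0.4330,-0.5000)
R[1][0] = 0.4330

0.433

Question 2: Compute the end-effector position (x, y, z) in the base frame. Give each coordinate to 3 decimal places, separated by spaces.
-3.134 -7.428 3.000

after link 1: o_1 = (3.4641, -2.0000, 3.0000)
after link 2: o_2 = (1.9641, -4.5981, 3.0000)
after link 3: o_3 = (-1.6340, -4.8301, 3.0000)
after link 4: o_4 = (-3.1340, -7.4282, 3.0000)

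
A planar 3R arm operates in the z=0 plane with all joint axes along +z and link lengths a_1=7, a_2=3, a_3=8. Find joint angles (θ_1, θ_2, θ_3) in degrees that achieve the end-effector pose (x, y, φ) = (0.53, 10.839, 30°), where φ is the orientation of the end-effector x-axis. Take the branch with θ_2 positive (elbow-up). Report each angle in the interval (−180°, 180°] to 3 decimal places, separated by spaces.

120.006 44.980 -134.986

wrist centre = target − a_3·(cos φ, sin φ) = (-6.3982, 6.8390)
cos θ_2 = (87.7089−7²−3²)/(2·7·3) = 0.7074; θ_2 = 44.9799° (elbow-up)
β = atan2(6.8390,-6.3982) = 133.0928°; ψ = atan2(2.1206,9.1221) = 13.0869°
θ_1 = β − ψ = 120.0059°
θ_3 = φ − θ_1 − θ_2 = -134.9857° (wrapped to (-180°,180°])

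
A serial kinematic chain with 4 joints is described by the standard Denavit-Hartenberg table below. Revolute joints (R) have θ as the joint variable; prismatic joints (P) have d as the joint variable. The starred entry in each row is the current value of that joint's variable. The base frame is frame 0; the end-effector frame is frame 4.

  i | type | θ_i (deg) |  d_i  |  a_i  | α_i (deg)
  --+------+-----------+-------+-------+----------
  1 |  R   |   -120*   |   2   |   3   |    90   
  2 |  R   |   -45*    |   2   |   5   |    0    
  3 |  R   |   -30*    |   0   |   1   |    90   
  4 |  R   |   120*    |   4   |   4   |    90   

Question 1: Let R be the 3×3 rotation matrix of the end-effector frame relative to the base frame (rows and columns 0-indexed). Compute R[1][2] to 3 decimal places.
0.056

End-effector z-axis (col 2 of R) = (-0.5451,0.0559,-0.8365)
R[1][2] = 0.0559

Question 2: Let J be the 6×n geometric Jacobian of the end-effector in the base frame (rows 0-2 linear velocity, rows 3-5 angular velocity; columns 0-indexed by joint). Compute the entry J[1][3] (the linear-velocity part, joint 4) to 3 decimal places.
axis z_3 = (0.4830,0.8365,-0.2588); lever o_n−o_3 = (-0.8093,5.5264,0.8966)
cross product → J_v[:, 3] = (2.1803,-0.2235,3.3461)
J_ω[:, 3] = z_3
entry J[1][3] = -0.2235

-0.224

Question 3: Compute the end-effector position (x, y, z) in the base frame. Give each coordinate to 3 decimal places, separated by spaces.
-5.939 0.642 -1.605

after link 1: o_1 = (-1.5000, -2.5981, 2.0000)
after link 2: o_2 = (-4.9998, -4.6599, -1.5355)
after link 3: o_3 = (-5.1292, -4.8841, -2.5015)
after link 4: o_4 = (-5.9386, 0.6423, -1.6049)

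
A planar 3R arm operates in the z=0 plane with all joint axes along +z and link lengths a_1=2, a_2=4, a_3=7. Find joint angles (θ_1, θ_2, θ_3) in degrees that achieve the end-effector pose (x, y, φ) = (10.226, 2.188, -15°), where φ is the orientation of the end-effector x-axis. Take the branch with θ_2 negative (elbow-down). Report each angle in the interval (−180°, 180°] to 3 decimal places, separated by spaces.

89.992 -59.997 -44.996

wrist centre = target − a_3·(cos φ, sin φ) = (3.4645, 3.9997)
cos θ_2 = (28.0008−2²−4²)/(2·2·4) = 0.5000; θ_2 = -59.9969° (elbow-down)
β = atan2(3.9997,3.4645) = 49.1013°; ψ = atan2(-3.4640,4.0002) = -40.8911°
θ_1 = β − ψ = 89.9924°
θ_3 = φ − θ_1 − θ_2 = -44.9956° (wrapped to (-180°,180°])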